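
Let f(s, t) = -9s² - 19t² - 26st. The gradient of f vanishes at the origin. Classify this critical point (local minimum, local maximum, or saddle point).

local maximum

The Hessian at the origin is H = [[-18, -26], [-26, -38]].
det H = -18·-38 − (-26)² = 8 > 0 and H[1,1] = -18 < 0, so H is negative definite.
Therefore the origin is a local maximum.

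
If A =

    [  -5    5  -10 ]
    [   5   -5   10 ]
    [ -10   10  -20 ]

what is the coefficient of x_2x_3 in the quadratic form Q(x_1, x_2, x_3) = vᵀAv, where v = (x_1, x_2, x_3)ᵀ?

20

The coefficient of x_2x_3 is A[2,3] + A[3,2] = 2·10 = 20.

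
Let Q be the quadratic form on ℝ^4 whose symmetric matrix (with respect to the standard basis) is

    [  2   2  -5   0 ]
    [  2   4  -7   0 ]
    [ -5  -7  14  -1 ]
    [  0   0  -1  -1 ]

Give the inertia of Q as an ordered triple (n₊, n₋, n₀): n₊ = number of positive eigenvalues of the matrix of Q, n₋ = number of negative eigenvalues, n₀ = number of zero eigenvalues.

Row-reducing A symmetrically gives the diagonal entries 2, 2, -1/2, 1.
That gives 3 positive, 1 negative pivots.

(3, 1, 0)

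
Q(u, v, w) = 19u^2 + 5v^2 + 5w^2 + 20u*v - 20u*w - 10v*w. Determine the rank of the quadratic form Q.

Write A = [[19, 10, -10], [10, 5, -5], [-10, -5, 5]].
Symmetric row and column elimination reduces A to a congruent diagonal form with pivots 19, -5/19, 0.
So there are 1 positive, 1 negative, 1 zero pivots.
The rank is the number of nonzero pivots: 2.

2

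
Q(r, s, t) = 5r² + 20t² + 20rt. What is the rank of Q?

1

The associated matrix is A = [[5, 0, 10], [0, 0, 0], [10, 0, 20]].
Row-reducing A symmetrically gives the diagonal entries 5, 0, 0.
That gives 1 positive, 2 zero pivots.
The rank is the number of nonzero pivots: 1.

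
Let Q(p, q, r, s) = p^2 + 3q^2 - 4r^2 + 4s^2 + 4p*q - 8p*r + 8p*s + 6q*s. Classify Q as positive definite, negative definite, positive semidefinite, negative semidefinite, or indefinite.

indefinite

The associated matrix is A = [[1, 2, -4, 4], [2, 3, 0, 3], [-4, 0, -4, 0], [4, 3, 0, 4]].
An LDLᵀ factorisation of A has diagonal entries 1, -1, 44, -1/11.
Counting signs: 2 positive, 2 negative.
Hence Q is indefinite.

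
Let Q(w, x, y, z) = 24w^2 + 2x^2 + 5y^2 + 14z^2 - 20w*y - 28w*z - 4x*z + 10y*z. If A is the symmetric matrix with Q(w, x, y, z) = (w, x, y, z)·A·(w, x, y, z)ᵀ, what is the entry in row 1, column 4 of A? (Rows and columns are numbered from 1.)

The coefficient of w·z in Q is -28. For a symmetric A this equals A[1,4] + A[4,1] = 2·A[1,4].
So A[1,4] = -28/2 = -14.

-14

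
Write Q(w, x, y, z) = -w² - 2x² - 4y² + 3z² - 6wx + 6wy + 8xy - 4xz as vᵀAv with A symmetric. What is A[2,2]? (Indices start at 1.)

The coefficient of x² in Q is -2, and that is exactly A[2,2].

-2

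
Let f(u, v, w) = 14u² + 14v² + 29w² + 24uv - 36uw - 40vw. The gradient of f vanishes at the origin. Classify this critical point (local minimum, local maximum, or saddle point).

local minimum

The Hessian at the origin is H = [[28, 24, -36], [24, 28, -40], [-36, -40, 58]].
Symmetric row and column elimination reduces H to a congruent diagonal form with pivots 28, 52/7, 6/13.
That gives 3 positive pivots.
H is positive definite, so the origin is a strict local minimum.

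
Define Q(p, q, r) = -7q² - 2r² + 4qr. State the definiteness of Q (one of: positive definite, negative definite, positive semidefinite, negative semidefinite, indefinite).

Write A = [[0, 0, 0], [0, -7, 2], [0, 2, -2]].
Congruent diagonalization of A (simultaneous row and column reduction) yields pivots 0, -7, -10/7.
So there are 2 negative, 1 zero pivots.
Hence Q is negative semidefinite.

negative semidefinite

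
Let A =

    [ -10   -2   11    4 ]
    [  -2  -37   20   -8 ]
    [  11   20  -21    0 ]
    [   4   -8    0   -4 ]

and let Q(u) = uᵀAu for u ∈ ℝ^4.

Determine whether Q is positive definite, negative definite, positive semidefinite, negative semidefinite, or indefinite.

negative definite

Applying the same elementary operations to the rows and columns of A produces a congruent diagonal matrix with entries -10, -183/5, -89/366, -20/89.
Counting signs: 4 negative.
Hence Q is negative definite.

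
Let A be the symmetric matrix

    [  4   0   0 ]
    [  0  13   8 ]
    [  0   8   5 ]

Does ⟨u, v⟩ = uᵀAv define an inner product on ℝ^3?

yes

Leading principal minors: Δ_1 = 4, Δ_2 = 52, Δ_3 = 4.
All leading principal minors are positive, so by Sylvester's criterion Q is positive definite.
⟨·,·⟩ is an inner product exactly when A is positive definite.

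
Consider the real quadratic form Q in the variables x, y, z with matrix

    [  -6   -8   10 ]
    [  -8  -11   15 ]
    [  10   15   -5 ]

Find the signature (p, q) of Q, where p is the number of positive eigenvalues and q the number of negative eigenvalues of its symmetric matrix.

(1, 2)

Applying the same elementary operations to the rows and columns of A produces a congruent diagonal matrix with entries -6, -1/3, 20.
Counting signs: 1 positive, 2 negative.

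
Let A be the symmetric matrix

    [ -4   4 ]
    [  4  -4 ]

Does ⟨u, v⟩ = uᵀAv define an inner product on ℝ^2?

no

For the 2×2 matrix [[-4, 4], [4, -4]]: det = -4·-4 − (4)² = 0, trace = -8.
det = 0 so one eigenvalue is zero; the form is semidefinite with the sign of the trace.
⟨·,·⟩ is an inner product exactly when A is positive definite.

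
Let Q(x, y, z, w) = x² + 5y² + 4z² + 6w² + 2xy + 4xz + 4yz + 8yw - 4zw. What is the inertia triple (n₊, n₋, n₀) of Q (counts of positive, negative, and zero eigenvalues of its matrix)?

(3, 1, 0)

The symmetric matrix is A = [[1, 1, 2, 0], [1, 5, 2, 4], [2, 2, 4, -2], [0, 4, -2, 6]].
By Sylvester's law of inertia any congruent diagonalization of A has 3 positive, 1 negative and 0 zero entries.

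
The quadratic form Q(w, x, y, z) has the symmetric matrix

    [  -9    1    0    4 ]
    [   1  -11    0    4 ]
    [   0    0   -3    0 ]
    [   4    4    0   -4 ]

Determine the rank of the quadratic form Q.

4

Applying the same elementary operations to the rows and columns of A produces a congruent diagonal matrix with entries -9, -98/9, -3, -20/49.
That gives 4 negative pivots.
The rank is the number of nonzero pivots: 4.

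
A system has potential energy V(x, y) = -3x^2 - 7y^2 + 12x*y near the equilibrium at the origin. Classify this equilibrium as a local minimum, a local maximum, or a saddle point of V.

saddle point

The Hessian at the origin is H = [[-6, 12], [12, -14]].
det H = -6·-14 − (12)² = -60 < 0, so H is indefinite.
Therefore the origin is a saddle point.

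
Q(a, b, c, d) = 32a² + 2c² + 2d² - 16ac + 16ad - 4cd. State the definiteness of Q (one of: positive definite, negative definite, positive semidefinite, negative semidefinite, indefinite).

Write A = [[32, 0, -8, 8], [0, 0, 0, 0], [-8, 0, 2, -2], [8, 0, -2, 2]].
Applying the same elementary operations to the rows and columns of A produces a congruent diagonal matrix with entries 32, 0, 0, 0.
So there are 1 positive, 3 zero pivots.
Hence Q is positive semidefinite.

positive semidefinite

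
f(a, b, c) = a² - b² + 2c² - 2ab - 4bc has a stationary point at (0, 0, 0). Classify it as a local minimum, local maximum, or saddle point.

saddle point

The Hessian at the origin is H = [[2, -2, 0], [-2, -2, -4], [0, -4, 4]].
Applying the same elementary operations to the rows and columns of H produces a congruent diagonal matrix with entries 2, -4, 8.
Counting signs: 2 positive, 1 negative.
H is indefinite, so the origin is a saddle point.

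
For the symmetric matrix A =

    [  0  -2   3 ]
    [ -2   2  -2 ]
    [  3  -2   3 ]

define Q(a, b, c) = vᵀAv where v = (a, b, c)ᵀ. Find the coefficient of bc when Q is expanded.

The coefficient of bc is A[2,3] + A[3,2] = 2·(-2) = -4.

-4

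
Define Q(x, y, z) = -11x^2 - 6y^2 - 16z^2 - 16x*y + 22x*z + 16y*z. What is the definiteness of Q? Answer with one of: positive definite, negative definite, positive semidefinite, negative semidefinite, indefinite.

negative definite

The symmetric matrix is A = [[-11, -8, 11], [-8, -6, 8], [11, 8, -16]].
Applying the same elementary operations to the rows and columns of A produces a congruent diagonal matrix with entries -11, -2/11, -5.
Counting signs: 3 negative.
Hence Q is negative definite.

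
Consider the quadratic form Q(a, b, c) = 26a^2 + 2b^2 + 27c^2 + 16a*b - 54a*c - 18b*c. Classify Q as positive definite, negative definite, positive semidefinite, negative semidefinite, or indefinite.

indefinite

Write A = [[26, 8, -27], [8, 2, -9], [-27, -9, 27]].
Symmetric row and column elimination reduces A to a congruent diagonal form with pivots 26, -6/13, 0.
That gives 1 positive, 1 negative, 1 zero pivots.
Hence Q is indefinite.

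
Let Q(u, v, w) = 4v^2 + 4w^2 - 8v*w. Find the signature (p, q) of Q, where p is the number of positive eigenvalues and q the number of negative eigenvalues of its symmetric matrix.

(1, 0)

The associated matrix is A = [[0, 0, 0], [0, 4, -4], [0, -4, 4]].
Congruent diagonalization of A (simultaneous row and column reduction) yields pivots 0, 4, 0.
That gives 1 positive, 2 zero pivots.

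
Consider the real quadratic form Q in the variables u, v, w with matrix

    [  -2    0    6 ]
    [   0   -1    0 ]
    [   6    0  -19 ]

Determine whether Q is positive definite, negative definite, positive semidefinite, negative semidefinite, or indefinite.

negative definite

Leading principal minors: Δ_1 = -2, Δ_2 = 2, Δ_3 = -2.
The signs alternate starting with Δ_1 < 0, so by Sylvester's criterion Q is negative definite.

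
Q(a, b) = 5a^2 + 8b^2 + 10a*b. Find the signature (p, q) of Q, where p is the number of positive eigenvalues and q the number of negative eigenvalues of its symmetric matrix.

(2, 0)

Write A = [[5, 5], [5, 8]].
An LDLᵀ factorisation of A has diagonal entries 5, 3.
That gives 2 positive pivots.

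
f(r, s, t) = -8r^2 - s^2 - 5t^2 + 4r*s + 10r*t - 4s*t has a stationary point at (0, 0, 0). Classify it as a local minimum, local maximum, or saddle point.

The Hessian at the origin is H = [[-16, 4, 10], [4, -2, -4], [10, -4, -10]].
Congruent diagonalization of H (simultaneous row and column reduction) yields pivots -16, -1, -3/2.
So there are 3 negative pivots.
H is negative definite, so the origin is a strict local maximum.

local maximum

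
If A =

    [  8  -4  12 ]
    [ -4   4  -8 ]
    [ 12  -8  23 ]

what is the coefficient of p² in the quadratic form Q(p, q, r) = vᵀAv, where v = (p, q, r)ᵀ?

The coefficient of p² is the diagonal entry A[1,1] = 8.

8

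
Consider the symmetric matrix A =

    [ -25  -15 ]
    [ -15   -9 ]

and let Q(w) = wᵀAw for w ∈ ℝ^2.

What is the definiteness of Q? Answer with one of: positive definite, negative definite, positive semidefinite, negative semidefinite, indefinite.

Row-reducing A symmetrically gives the diagonal entries -25, 0.
So there are 1 negative, 1 zero pivots.
Hence Q is negative semidefinite.

negative semidefinite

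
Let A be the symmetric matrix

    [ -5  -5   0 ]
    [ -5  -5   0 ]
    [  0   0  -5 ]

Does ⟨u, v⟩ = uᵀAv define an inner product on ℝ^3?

Symmetric row and column elimination reduces A to a congruent diagonal form with pivots -5, 0, -5.
Counting signs: 2 negative, 1 zero.
Hence Q is negative semidefinite.
⟨·,·⟩ is an inner product exactly when A is positive definite.

no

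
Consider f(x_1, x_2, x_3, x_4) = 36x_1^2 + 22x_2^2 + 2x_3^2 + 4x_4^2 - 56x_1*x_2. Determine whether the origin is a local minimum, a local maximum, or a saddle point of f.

The Hessian at the origin is H = [[72, -56, 0, 0], [-56, 44, 0, 0], [0, 0, 4, 0], [0, 0, 0, 8]].
Symmetric row and column elimination reduces H to a congruent diagonal form with pivots 72, 4/9, 4, 8.
So there are 4 positive pivots.
H is positive definite, so the origin is a strict local minimum.

local minimum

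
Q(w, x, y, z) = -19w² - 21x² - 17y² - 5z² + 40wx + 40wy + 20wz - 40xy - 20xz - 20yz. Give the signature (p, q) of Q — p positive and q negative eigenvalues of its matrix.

(2, 2)

The associated matrix is A = [[-19, 20, 20, 10], [20, -21, -20, -10], [20, -20, -17, -10], [10, -10, -10, -5]].
Congruent diagonalization of A (simultaneous row and column reduction) yields pivots -19, 1/19, -17, 15/17.
That gives 2 positive, 2 negative pivots.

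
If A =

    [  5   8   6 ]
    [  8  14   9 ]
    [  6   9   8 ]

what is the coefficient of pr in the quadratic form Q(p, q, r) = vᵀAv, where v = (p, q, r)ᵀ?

12

The coefficient of pr is A[1,3] + A[3,1] = 2·6 = 12.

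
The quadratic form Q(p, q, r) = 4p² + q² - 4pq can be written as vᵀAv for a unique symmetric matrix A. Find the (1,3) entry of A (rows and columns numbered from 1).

0

The coefficient of p·r in Q is 0. For a symmetric A this equals A[1,3] + A[3,1] = 2·A[1,3].
So A[1,3] = 0/2 = 0.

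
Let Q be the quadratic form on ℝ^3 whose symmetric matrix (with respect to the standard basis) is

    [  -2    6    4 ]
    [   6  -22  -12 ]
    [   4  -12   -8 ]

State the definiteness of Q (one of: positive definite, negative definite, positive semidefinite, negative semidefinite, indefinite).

Congruent diagonalization of A (simultaneous row and column reduction) yields pivots -2, -4, 0.
That gives 2 negative, 1 zero pivots.
Hence Q is negative semidefinite.

negative semidefinite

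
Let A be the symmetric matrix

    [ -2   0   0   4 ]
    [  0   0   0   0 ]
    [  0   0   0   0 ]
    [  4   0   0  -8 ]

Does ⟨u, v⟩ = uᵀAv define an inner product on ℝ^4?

no

Symmetric row and column elimination reduces A to a congruent diagonal form with pivots -2, 0, 0, 0.
Counting signs: 1 negative, 3 zero.
Hence Q is negative semidefinite.
⟨·,·⟩ is an inner product exactly when A is positive definite.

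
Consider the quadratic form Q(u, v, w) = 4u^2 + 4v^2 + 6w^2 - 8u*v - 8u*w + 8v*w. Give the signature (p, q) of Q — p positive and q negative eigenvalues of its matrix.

The symmetric matrix is A = [[4, -4, -4], [-4, 4, 4], [-4, 4, 6]].
Congruent diagonalization of A (simultaneous row and column reduction) yields pivots 4, 0, 2.
Counting signs: 2 positive, 1 zero.

(2, 0)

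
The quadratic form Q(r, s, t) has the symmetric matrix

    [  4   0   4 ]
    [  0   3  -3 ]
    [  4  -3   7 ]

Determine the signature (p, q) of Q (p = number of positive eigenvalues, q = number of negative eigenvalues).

(2, 0)

Row-reducing A symmetrically gives the diagonal entries 4, 3, 0.
Counting signs: 2 positive, 1 zero.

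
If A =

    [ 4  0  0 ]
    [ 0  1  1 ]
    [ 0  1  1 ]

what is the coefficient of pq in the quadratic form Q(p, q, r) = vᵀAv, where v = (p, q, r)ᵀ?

The coefficient of pq is A[1,2] + A[2,1] = 2·0 = 0.

0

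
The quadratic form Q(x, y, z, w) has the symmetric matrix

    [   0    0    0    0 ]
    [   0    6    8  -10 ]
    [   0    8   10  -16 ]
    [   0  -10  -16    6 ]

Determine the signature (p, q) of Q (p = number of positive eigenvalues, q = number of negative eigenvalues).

(1, 1)

Symmetric row and column elimination reduces A to a congruent diagonal form with pivots 0, 6, -2/3, 0.
That gives 1 positive, 1 negative, 2 zero pivots.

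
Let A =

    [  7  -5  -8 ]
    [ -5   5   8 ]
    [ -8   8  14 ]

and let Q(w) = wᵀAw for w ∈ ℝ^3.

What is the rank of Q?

Applying the same elementary operations to the rows and columns of A produces a congruent diagonal matrix with entries 7, 10/7, 6/5.
So there are 3 positive pivots.
The rank is the number of nonzero pivots: 3.

3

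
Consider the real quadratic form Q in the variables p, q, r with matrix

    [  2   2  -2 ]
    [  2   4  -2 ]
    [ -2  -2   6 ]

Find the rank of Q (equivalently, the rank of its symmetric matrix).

Symmetric row and column elimination reduces A to a congruent diagonal form with pivots 2, 2, 4.
So there are 3 positive pivots.
The rank is the number of nonzero pivots: 3.

3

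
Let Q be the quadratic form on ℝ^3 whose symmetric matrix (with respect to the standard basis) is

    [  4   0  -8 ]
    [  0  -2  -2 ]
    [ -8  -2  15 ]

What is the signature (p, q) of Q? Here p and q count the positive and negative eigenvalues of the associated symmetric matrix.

(2, 1)

Row-reducing A symmetrically gives the diagonal entries 4, -2, 1.
So there are 2 positive, 1 negative pivots.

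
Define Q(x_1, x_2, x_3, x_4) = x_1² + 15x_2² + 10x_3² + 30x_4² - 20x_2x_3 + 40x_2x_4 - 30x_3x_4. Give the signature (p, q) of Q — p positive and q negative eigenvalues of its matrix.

(4, 0)

Write A = [[1, 0, 0, 0], [0, 15, -10, 20], [0, -10, 10, -15], [0, 20, -15, 30]].
Congruent diagonalization of A (simultaneous row and column reduction) yields pivots 1, 15, 10/3, 5/2.
Counting signs: 4 positive.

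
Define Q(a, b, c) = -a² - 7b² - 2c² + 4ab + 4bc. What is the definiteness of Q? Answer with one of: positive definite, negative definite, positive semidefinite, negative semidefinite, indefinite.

negative definite

The symmetric matrix of Q is A = [[-1, 2, 0], [2, -7, 2], [0, 2, -2]].
Leading principal minors: Δ_1 = -1, Δ_2 = 3, Δ_3 = -2.
The signs alternate starting with Δ_1 < 0, so by Sylvester's criterion Q is negative definite.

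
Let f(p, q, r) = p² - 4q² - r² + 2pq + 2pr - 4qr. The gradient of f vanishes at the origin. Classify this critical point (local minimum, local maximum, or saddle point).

saddle point

The Hessian at the origin is H = [[2, 2, 2], [2, -8, -4], [2, -4, -2]].
An LDLᵀ factorisation of H has diagonal entries 2, -10, -2/5.
Counting signs: 1 positive, 2 negative.
H is indefinite, so the origin is a saddle point.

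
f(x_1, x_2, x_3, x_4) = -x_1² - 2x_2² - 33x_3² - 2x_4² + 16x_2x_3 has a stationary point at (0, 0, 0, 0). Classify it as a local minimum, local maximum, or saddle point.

local maximum

The Hessian at the origin is H = [[-2, 0, 0, 0], [0, -4, 16, 0], [0, 16, -66, 0], [0, 0, 0, -4]].
Symmetric row and column elimination reduces H to a congruent diagonal form with pivots -2, -4, -2, -4.
Counting signs: 4 negative.
H is negative definite, so the origin is a strict local maximum.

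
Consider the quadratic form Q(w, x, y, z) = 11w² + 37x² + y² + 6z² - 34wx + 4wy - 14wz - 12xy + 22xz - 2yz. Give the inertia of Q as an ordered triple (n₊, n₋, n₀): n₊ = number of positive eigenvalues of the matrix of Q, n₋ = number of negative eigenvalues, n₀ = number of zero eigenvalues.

Write A = [[11, -17, 2, -7], [-17, 37, -6, 11], [2, -6, 1, -1], [-7, 11, -1, 6]].
Congruent diagonalization of A (simultaneous row and column reduction) yields pivots 11, 118/11, -9/59, 20/9.
That gives 3 positive, 1 negative pivots.

(3, 1, 0)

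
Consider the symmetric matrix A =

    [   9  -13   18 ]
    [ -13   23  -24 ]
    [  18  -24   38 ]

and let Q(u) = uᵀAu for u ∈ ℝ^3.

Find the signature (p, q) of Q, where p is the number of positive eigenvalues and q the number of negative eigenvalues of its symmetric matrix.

Row-reducing A symmetrically gives the diagonal entries 9, 38/9, 20/19.
Counting signs: 3 positive.

(3, 0)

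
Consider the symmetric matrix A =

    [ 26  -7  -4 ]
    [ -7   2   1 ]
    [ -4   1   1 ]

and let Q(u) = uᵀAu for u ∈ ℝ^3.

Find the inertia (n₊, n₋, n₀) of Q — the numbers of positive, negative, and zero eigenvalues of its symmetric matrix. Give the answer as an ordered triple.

(3, 0, 0)

Congruent diagonalization of A (simultaneous row and column reduction) yields pivots 26, 3/26, 1/3.
So there are 3 positive pivots.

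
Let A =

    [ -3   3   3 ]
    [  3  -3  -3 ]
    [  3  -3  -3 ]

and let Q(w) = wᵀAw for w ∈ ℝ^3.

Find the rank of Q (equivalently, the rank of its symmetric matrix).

1

Symmetric row and column elimination reduces A to a congruent diagonal form with pivots -3, 0, 0.
That gives 1 negative, 2 zero pivots.
The rank is the number of nonzero pivots: 1.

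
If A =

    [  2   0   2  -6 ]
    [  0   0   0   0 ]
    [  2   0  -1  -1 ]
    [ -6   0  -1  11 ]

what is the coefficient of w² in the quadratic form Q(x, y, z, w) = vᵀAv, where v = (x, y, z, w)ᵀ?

11

The coefficient of w² is the diagonal entry A[4,4] = 11.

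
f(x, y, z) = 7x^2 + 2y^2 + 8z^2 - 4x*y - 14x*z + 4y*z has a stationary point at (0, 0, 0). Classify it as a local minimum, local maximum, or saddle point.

local minimum

The Hessian at the origin is H = [[14, -4, -14], [-4, 4, 4], [-14, 4, 16]].
Congruent diagonalization of H (simultaneous row and column reduction) yields pivots 14, 20/7, 2.
That gives 3 positive pivots.
H is positive definite, so the origin is a strict local minimum.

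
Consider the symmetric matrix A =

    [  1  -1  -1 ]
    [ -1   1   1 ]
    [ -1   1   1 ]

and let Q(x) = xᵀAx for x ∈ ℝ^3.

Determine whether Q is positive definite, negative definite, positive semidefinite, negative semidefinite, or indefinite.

Row-reducing A symmetrically gives the diagonal entries 1, 0, 0.
Counting signs: 1 positive, 2 zero.
Hence Q is positive semidefinite.

positive semidefinite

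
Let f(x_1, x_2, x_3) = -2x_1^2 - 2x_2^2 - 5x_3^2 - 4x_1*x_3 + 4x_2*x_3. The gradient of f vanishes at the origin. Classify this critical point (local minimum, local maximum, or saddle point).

The Hessian at the origin is H = [[-4, 0, -4], [0, -4, 4], [-4, 4, -10]].
An LDLᵀ factorisation of H has diagonal entries -4, -4, -2.
Counting signs: 3 negative.
H is negative definite, so the origin is a strict local maximum.

local maximum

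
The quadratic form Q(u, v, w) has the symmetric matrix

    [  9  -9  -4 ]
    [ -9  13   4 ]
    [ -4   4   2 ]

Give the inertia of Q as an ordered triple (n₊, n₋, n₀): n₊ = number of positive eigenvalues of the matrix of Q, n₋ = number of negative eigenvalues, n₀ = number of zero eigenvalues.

Applying the same elementary operations to the rows and columns of A produces a congruent diagonal matrix with entries 9, 4, 2/9.
So there are 3 positive pivots.

(3, 0, 0)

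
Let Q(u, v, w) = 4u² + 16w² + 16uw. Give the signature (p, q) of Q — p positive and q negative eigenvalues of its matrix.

The associated matrix is A = [[4, 0, 8], [0, 0, 0], [8, 0, 16]].
Congruent diagonalization of A (simultaneous row and column reduction) yields pivots 4, 0, 0.
Counting signs: 1 positive, 2 zero.

(1, 0)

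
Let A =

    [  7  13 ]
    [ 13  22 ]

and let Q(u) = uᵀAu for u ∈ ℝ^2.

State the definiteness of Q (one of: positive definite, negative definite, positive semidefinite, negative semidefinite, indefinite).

indefinite

For the 2×2 matrix [[7, 13], [13, 22]]: det = 7·22 − (13)² = -15, trace = 29.
det < 0 so the eigenvalues have opposite signs; the form is indefinite.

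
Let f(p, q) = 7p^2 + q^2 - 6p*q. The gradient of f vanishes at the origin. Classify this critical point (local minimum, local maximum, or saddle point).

The Hessian at the origin is H = [[14, -6], [-6, 2]].
det H = 14·2 − (-6)² = -8 < 0, so H is indefinite.
Therefore the origin is a saddle point.

saddle point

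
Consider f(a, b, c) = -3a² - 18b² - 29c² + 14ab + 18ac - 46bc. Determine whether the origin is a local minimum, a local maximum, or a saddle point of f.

The Hessian at the origin is H = [[-6, 14, 18], [14, -36, -46], [18, -46, -58]].
Row-reducing H symmetrically gives the diagonal entries -6, -10/3, 4/5.
Counting signs: 1 positive, 2 negative.
H is indefinite, so the origin is a saddle point.

saddle point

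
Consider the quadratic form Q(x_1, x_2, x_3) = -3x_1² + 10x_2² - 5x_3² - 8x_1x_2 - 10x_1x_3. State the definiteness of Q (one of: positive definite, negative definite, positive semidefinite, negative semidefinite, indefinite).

indefinite

The associated matrix is A = [[-3, -4, -5], [-4, 10, 0], [-5, 0, -5]].
Applying the same elementary operations to the rows and columns of A produces a congruent diagonal matrix with entries -3, 46/3, 10/23.
So there are 2 positive, 1 negative pivots.
Hence Q is indefinite.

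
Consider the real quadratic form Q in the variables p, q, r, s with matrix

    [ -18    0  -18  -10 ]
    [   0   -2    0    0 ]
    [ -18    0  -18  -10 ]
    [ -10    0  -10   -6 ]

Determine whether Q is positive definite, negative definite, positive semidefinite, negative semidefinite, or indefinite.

negative semidefinite

Row-reducing A symmetrically gives the diagonal entries -18, -2, 0, -4/9.
That gives 3 negative, 1 zero pivots.
Hence Q is negative semidefinite.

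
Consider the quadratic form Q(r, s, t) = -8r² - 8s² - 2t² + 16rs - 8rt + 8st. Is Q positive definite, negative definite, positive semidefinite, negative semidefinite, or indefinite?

Write A = [[-8, 8, -4], [8, -8, 4], [-4, 4, -2]].
Congruent diagonalization of A (simultaneous row and column reduction) yields pivots -8, 0, 0.
That gives 1 negative, 2 zero pivots.
Hence Q is negative semidefinite.

negative semidefinite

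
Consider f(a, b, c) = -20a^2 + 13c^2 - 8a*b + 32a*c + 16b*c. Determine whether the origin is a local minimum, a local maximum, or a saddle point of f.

saddle point

The Hessian at the origin is H = [[-40, -8, 32], [-8, 0, 16], [32, 16, 26]].
Applying the same elementary operations to the rows and columns of H produces a congruent diagonal matrix with entries -40, 8/5, -6.
Counting signs: 1 positive, 2 negative.
H is indefinite, so the origin is a saddle point.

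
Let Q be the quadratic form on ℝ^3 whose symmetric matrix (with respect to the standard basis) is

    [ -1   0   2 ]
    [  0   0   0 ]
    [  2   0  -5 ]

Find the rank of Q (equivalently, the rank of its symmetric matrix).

2

Applying the same elementary operations to the rows and columns of A produces a congruent diagonal matrix with entries -1, 0, -1.
So there are 2 negative, 1 zero pivots.
The rank is the number of nonzero pivots: 2.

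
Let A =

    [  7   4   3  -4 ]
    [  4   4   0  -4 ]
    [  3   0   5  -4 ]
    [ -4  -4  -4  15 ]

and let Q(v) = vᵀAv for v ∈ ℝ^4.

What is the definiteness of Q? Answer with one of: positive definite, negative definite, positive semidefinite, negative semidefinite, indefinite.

positive definite

Leading principal minors: Δ_1 = 7, Δ_2 = 12, Δ_3 = 24, Δ_4 = 72.
All leading principal minors are positive, so by Sylvester's criterion Q is positive definite.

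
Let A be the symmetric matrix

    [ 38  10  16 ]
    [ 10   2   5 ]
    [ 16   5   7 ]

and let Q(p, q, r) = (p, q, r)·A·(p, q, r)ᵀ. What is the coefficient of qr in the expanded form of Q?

The coefficient of qr is A[2,3] + A[3,2] = 2·5 = 10.

10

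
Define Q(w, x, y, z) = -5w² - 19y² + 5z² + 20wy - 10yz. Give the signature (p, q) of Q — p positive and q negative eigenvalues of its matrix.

The symmetric matrix is A = [[-5, 0, 10, 0], [0, 0, 0, 0], [10, 0, -19, -5], [0, 0, -5, 5]].
Congruent diagonalization of A (simultaneous row and column reduction) yields pivots -5, 0, 1, -20.
Counting signs: 1 positive, 2 negative, 1 zero.

(1, 2)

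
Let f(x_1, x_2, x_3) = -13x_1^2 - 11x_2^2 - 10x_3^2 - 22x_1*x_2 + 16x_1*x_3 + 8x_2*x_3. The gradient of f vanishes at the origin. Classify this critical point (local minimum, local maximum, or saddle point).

local maximum

The Hessian at the origin is H = [[-26, -22, 16], [-22, -22, 8], [16, 8, -20]].
Symmetric row and column elimination reduces H to a congruent diagonal form with pivots -26, -44/13, -12/11.
Counting signs: 3 negative.
H is negative definite, so the origin is a strict local maximum.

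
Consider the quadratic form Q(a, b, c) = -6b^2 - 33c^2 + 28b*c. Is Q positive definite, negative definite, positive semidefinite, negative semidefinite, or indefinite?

negative semidefinite

The associated matrix is A = [[0, 0, 0], [0, -6, 14], [0, 14, -33]].
Applying the same elementary operations to the rows and columns of A produces a congruent diagonal matrix with entries 0, -6, -1/3.
Counting signs: 2 negative, 1 zero.
Hence Q is negative semidefinite.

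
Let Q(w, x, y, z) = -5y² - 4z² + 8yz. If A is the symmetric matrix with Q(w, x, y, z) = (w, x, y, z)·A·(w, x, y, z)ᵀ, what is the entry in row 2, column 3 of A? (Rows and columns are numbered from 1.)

The coefficient of x·y in Q is 0. For a symmetric A this equals A[2,3] + A[3,2] = 2·A[2,3].
So A[2,3] = 0/2 = 0.

0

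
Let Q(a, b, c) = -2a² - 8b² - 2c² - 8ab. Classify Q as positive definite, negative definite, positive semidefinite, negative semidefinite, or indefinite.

negative semidefinite

Write A = [[-2, -4, 0], [-4, -8, 0], [0, 0, -2]].
Symmetric row and column elimination reduces A to a congruent diagonal form with pivots -2, 0, -2.
So there are 2 negative, 1 zero pivots.
Hence Q is negative semidefinite.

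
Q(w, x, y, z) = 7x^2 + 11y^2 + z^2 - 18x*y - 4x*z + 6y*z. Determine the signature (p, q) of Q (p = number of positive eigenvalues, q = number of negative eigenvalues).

(2, 1)

Write A = [[0, 0, 0, 0], [0, 7, -9, -2], [0, -9, 11, 3], [0, -2, 3, 1]].
Symmetric row and column elimination reduces A to a congruent diagonal form with pivots 0, 7, -4/7, 3/4.
So there are 2 positive, 1 negative, 1 zero pivots.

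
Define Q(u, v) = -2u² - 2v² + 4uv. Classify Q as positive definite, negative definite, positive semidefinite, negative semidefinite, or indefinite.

negative semidefinite

The symmetric matrix is A = [[-2, 2], [2, -2]].
Row-reducing A symmetrically gives the diagonal entries -2, 0.
So there are 1 negative, 1 zero pivots.
Hence Q is negative semidefinite.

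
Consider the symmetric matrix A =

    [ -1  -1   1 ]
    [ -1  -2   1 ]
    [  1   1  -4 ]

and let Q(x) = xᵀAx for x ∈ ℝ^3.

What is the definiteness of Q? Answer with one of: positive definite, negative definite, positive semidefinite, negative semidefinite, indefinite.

Leading principal minors: Δ_1 = -1, Δ_2 = 1, Δ_3 = -3.
The signs alternate starting with Δ_1 < 0, so by Sylvester's criterion Q is negative definite.

negative definite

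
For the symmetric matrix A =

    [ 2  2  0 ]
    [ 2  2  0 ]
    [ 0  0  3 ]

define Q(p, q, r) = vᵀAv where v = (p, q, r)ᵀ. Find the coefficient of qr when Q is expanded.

0

The coefficient of qr is A[2,3] + A[3,2] = 2·0 = 0.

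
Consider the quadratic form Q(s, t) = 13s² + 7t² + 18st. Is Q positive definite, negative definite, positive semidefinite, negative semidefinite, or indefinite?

positive definite

The symmetric matrix of Q is A = [[13, 9], [9, 7]].
Leading principal minors: Δ_1 = 13, Δ_2 = 10.
All leading principal minors are positive, so by Sylvester's criterion Q is positive definite.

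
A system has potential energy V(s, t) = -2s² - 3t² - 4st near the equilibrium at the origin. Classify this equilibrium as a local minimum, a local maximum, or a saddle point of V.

The Hessian at the origin is H = [[-4, -4], [-4, -6]].
det H = -4·-6 − (-4)² = 8 > 0 and H[1,1] = -4 < 0, so H is negative definite.
Therefore the origin is a local maximum.

local maximum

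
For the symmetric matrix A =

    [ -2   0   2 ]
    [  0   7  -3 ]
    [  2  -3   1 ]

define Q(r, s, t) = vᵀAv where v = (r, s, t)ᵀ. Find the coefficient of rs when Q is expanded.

The coefficient of rs is A[1,2] + A[2,1] = 2·0 = 0.

0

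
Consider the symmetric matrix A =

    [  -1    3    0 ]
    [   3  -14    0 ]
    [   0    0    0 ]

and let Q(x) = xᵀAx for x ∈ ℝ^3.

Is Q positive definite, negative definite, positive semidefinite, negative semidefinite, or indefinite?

Congruent diagonalization of A (simultaneous row and column reduction) yields pivots -1, -5, 0.
That gives 2 negative, 1 zero pivots.
Hence Q is negative semidefinite.

negative semidefinite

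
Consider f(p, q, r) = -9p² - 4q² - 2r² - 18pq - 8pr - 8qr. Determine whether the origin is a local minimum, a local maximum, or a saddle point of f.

saddle point

The Hessian at the origin is H = [[-18, -18, -8], [-18, -8, -8], [-8, -8, -4]].
Row-reducing H symmetrically gives the diagonal entries -18, 10, -4/9.
So there are 1 positive, 2 negative pivots.
H is indefinite, so the origin is a saddle point.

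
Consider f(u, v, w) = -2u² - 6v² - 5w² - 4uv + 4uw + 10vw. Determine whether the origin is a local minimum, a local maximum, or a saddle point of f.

local maximum

The Hessian at the origin is H = [[-4, -4, 4], [-4, -12, 10], [4, 10, -10]].
Row-reducing H symmetrically gives the diagonal entries -4, -8, -3/2.
That gives 3 negative pivots.
H is negative definite, so the origin is a strict local maximum.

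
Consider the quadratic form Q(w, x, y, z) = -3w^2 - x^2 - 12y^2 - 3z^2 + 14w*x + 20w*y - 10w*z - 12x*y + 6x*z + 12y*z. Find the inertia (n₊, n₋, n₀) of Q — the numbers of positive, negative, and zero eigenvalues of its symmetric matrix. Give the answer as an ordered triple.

(2, 1, 1)

The symmetric matrix is A = [[-3, 7, 10, -5], [7, -1, -6, 3], [10, -6, -12, 6], [-5, 3, 6, -3]].
Row-reducing A symmetrically gives the diagonal entries -3, 46/3, 40/23, 0.
That gives 2 positive, 1 negative, 1 zero pivots.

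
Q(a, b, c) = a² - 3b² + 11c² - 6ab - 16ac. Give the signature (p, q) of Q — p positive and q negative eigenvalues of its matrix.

Write A = [[1, -3, -8], [-3, -3, 0], [-8, 0, 11]].
Applying the same elementary operations to the rows and columns of A produces a congruent diagonal matrix with entries 1, -12, -5.
So there are 1 positive, 2 negative pivots.

(1, 2)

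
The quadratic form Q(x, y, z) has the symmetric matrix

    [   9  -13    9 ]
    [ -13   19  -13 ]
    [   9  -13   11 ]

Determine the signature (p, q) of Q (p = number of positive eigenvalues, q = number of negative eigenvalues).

(3, 0)

An LDLᵀ factorisation of A has diagonal entries 9, 2/9, 2.
So there are 3 positive pivots.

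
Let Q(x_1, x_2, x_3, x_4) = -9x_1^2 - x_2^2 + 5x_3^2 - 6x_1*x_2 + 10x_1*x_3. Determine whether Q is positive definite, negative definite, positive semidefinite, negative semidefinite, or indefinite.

The symmetric matrix is A = [[-9, -3, 5, 0], [-3, -1, 0, 0], [5, 0, 5, 0], [0, 0, 0, 0]].
A is congruent to a diagonal matrix with 1 positive, 2 negative and 1 zero entries, so Q is indefinite.

indefinite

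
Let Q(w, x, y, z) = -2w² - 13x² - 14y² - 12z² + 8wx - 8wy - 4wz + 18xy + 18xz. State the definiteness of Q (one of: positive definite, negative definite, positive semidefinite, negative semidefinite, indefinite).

The symmetric matrix of Q is A = [[-2, 4, -4, -2], [4, -13, 9, 9], [-4, 9, -14, 0], [-2, 9, 0, -12]].
Leading principal minors: Δ_1 = -2, Δ_2 = 10, Δ_3 = -58, Δ_4 = 40.
The signs alternate starting with Δ_1 < 0, so by Sylvester's criterion Q is negative definite.

negative definite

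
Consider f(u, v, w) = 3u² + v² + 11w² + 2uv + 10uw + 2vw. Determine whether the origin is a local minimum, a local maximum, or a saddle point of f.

local minimum

The Hessian at the origin is H = [[6, 2, 10], [2, 2, 2], [10, 2, 22]].
Row-reducing H symmetrically gives the diagonal entries 6, 4/3, 4.
That gives 3 positive pivots.
H is positive definite, so the origin is a strict local minimum.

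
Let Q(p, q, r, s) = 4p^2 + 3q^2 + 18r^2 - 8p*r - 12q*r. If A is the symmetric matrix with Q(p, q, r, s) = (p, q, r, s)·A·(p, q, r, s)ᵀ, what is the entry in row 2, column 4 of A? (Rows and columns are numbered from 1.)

The coefficient of q·s in Q is 0. For a symmetric A this equals A[2,4] + A[4,2] = 2·A[2,4].
So A[2,4] = 0/2 = 0.

0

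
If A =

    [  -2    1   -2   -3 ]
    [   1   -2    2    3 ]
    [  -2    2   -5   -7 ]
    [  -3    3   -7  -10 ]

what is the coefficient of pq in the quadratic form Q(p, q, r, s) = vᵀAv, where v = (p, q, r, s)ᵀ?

The coefficient of pq is A[1,2] + A[2,1] = 2·1 = 2.

2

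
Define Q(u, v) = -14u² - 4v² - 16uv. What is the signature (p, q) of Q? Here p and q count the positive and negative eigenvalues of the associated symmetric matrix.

(1, 1)

The symmetric matrix is A = [[-14, -8], [-8, -4]].
An LDLᵀ factorisation of A has diagonal entries -14, 4/7.
That gives 1 positive, 1 negative pivots.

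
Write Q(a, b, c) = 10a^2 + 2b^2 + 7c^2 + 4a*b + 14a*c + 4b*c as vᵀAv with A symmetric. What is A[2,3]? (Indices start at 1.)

The coefficient of b·c in Q is 4. For a symmetric A this equals A[2,3] + A[3,2] = 2·A[2,3].
So A[2,3] = 4/2 = 2.

2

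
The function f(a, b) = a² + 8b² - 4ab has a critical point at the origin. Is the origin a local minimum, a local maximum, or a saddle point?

local minimum

The Hessian at the origin is H = [[2, -4], [-4, 16]].
det H = 2·16 − (-4)² = 16 > 0 and H[1,1] = 2 > 0, so H is positive definite.
Therefore the origin is a local minimum.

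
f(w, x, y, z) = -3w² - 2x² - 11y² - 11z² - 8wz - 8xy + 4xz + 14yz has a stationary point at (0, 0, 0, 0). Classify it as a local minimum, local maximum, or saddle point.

The Hessian at the origin is H = [[-6, 0, 0, -8], [0, -4, -8, 4], [0, -8, -22, 14], [-8, 4, 14, -22]].
Row-reducing H symmetrically gives the diagonal entries -6, -4, -6, -4/3.
That gives 4 negative pivots.
H is negative definite, so the origin is a strict local maximum.

local maximum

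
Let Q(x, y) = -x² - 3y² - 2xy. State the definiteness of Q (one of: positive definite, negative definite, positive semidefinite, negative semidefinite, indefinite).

negative definite

The symmetric matrix of Q is [[-1, -1], [-1, -3]].
For the 2×2 matrix [[-1, -1], [-1, -3]]: det = -1·-3 − (-1)² = 2, trace = -4.
det > 0 so both eigenvalues share the sign of the trace; trace = -4 < 0 ⇒ both negative.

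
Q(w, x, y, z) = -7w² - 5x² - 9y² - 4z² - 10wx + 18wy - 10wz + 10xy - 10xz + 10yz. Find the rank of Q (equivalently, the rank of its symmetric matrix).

4

Write A = [[-7, -5, 9, -5], [-5, -5, 5, -5], [9, 5, -9, 5], [-5, -5, 5, -4]].
Symmetric row and column elimination reduces A to a congruent diagonal form with pivots -7, -10/7, 4, 1.
So there are 2 positive, 2 negative pivots.
The rank is the number of nonzero pivots: 4.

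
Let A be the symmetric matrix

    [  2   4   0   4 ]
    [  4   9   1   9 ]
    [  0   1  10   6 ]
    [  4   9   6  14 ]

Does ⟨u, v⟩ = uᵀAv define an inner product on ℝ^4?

yes

Applying the same elementary operations to the rows and columns of A produces a congruent diagonal matrix with entries 2, 1, 9, 20/9.
Counting signs: 4 positive.
Hence Q is positive definite.
⟨·,·⟩ is an inner product exactly when A is positive definite.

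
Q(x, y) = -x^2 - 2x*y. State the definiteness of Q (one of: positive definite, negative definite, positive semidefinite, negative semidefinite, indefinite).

indefinite

The symmetric matrix of Q is [[-1, -1], [-1, 0]].
For the 2×2 matrix [[-1, -1], [-1, 0]]: det = -1·0 − (-1)² = -1, trace = -1.
det < 0 so the eigenvalues have opposite signs; the form is indefinite.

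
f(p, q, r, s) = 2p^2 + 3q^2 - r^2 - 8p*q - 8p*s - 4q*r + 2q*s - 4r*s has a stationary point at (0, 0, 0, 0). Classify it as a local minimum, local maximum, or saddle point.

saddle point

The Hessian at the origin is H = [[4, -8, 0, -8], [-8, 6, -4, 2], [0, -4, -2, -4], [-8, 2, -4, 0]].
Symmetric row and column elimination reduces H to a congruent diagonal form with pivots 4, -10, -2/5, 10.
Counting signs: 2 positive, 2 negative.
H is indefinite, so the origin is a saddle point.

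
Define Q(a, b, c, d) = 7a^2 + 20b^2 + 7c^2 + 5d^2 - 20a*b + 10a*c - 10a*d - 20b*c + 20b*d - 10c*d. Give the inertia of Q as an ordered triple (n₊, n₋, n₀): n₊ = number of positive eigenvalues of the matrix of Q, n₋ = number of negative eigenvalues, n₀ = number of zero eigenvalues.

(3, 0, 1)

Write A = [[7, -10, 5, -5], [-10, 20, -10, 10], [5, -10, 7, -5], [-5, 10, -5, 5]].
Symmetric row and column elimination reduces A to a congruent diagonal form with pivots 7, 40/7, 2, 0.
Counting signs: 3 positive, 1 zero.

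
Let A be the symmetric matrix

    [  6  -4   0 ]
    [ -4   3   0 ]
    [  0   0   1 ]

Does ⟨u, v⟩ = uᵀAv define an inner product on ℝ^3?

yes

Applying the same elementary operations to the rows and columns of A produces a congruent diagonal matrix with entries 6, 1/3, 1.
So there are 3 positive pivots.
Hence Q is positive definite.
⟨·,·⟩ is an inner product exactly when A is positive definite.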